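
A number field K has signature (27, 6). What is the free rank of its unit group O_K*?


By Dirichlet's unit theorem:
rank = r1 + r2 - 1
= 27 + 6 - 1
= 32

32


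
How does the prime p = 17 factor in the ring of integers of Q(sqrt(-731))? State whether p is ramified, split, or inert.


K = Q(sqrt(-731)). Since d mod 4 = 1, disc(K) = -731.
Check p | disc: -731 mod 17 = 0.
p divides disc, so p ramifies: (p) = P^2 with e=2, f=1, g=1.
Therefore p is ramified.

ramified


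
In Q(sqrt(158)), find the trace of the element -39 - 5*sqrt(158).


Tr(a + b*sqrt(d)) = (a + b*sqrt(d)) + (a - b*sqrt(d)) = 2a
= 2 * (-39)
= -78

-78


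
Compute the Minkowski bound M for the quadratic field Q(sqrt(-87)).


d = -87, d mod 4 = 1, so disc(K) = d = -87; |disc(K)| = 87
Imaginary quadratic field, so n = 2, s = r2 = 1, r1 = 0
M = (n!/n^n) * (4/pi)^s * sqrt(|disc(K)|) = (2!/2^2) * (4/pi)^1 * sqrt(87)
= 0.5 * 1.273240 * 9.327379
= 5.9380

5.9380


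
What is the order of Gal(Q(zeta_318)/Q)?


|Gal(Q(zeta_318)/Q)| = phi(318)
= 104

104


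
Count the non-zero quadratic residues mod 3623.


For prime p, the number of non-zero quadratic residues is (p-1)/2.
= (3623-1)/2
= 1811

1811


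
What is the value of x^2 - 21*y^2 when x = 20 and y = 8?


x^2 - d*y^2
= 20^2 - 21*8^2
= 400 - 1344
= -944

-944


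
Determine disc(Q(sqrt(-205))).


For K = Q(sqrt(d)) with d squarefree: disc(K) = d if d = 1 mod 4, and disc(K) = 4d if d = 2 or 3 mod 4.
Here d = -205, and d mod 4 = 3.
d = 3 mod 4, not 1 (O_K = Z[sqrt(d)]), so disc(K) = 4d = 4 * (-205) = -820

-820


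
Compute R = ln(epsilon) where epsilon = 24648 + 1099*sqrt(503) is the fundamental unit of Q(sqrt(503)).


epsilon = 24648 + 1099*sqrt(503)
= 49296.0000
R = ln(49296.0000)
= 10.8056

10.8056


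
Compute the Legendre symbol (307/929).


p = 929 is prime, so compute (307/929) with the reciprocity algorithm (Jacobi-symbol steps: pull out 2s via (2/n), flip via reciprocity, reduce):
  reciprocity: (307/929) -> +(929/307)
  reduce: (8/307)
  pull out 2: (2/307) = -1  (since 307 mod 8 = 3)
  pull out 2: (2/307) = -1  (since 307 mod 8 = 3)
  pull out 2: (2/307) = -1  (since 307 mod 8 = 3)
  (1/307) = 1
Product of signs = -1
(307/929) = -1

-1


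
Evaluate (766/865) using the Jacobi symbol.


Compute (766/865) via quadratic reciprocity:
  pull out 2: (2/865) = +1  (since 865 mod 8 = 1)
  reciprocity: (383/865) -> +(865/383)
  reduce: (99/383)
  reciprocity: (99/383) -> -(383/99)
  reduce: (86/99)
  pull out 2: (2/99) = -1  (since 99 mod 8 = 3)
  reciprocity: (43/99) -> -(99/43)
  reduce: (13/43)
  reciprocity: (13/43) -> +(43/13)
  reduce: (4/13)
  pull out 2: (2/13) = -1  (since 13 mod 8 = 5)
  pull out 2: (2/13) = -1  (since 13 mod 8 = 5)
  (1/13) = 1
Product of signs = -1

-1


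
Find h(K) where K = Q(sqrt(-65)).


K = Q(sqrt(-65)). d mod 4 = 3, so D = disc(K) = 4d = -260
h(K) equals the number of primitive reduced positive-definite forms (a, b, c) = a*x^2 + b*x*y + c*y^2 with b^2 - 4ac = D,
where reduced means |b| <= a <= c, with b >= 0 whenever |b| = a or a = c, and primitive means gcd(a, b, c) = 1.
Reduced forces 3a^2 <= |D| = 260, so 1 <= a <= 9; b must have the parity of D, and c = (b^2 - D)/(4a) must be an integer >= a.
Enumerate a = 1..9, b in [-a, a]:
  a=1: (1, 0, 65)  [1]
  a=2: (2, 2, 33)  [1]
  a=3: (3, -2, 22), (3, 2, 22)  [2]
  a=4: none
  a=5: (5, 0, 13)  [1]
  a=6: (6, -2, 11), (6, 2, 11)  [2]
  a=7..8: none
  a=9: (9, 8, 9)  [1]
Total reduced forms: 1 + 1 + 2 + 1 + 2 + 1 = 8
h = 8

8


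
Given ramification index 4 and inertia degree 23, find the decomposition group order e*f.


|D_P| = e * f
= 4 * 23
= 92

92


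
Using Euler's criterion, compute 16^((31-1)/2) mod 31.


p = 31 is prime and the exponent is (p-1)/2 = 15, so by Euler's criterion 16^15 = (16/31) = +1 or -1 mod 31.
Compute by square-and-multiply:
  15 = 8 + 4 + 2 + 1 (binary 1111)
  Repeated squaring mod 31: 16^1 = 16, 16^2 = 8, 16^4 = 2, 16^8 = 4
  16^15 = 16^8 * 16^4 * 16^2 * 16^1 = 4 * 2 * 8 * 16 mod 31
    4 * 2 = 8 = 8 mod 31
    8 * 8 = 64 = 2 mod 31
    2 * 16 = 32 = 1 mod 31
  16^15 = 1 mod 31
Result 1: 16 is a quadratic residue mod 31.
16^15 mod 31 = 1

1


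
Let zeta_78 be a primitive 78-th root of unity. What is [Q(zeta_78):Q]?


The degree equals Euler's totient phi(78).
78 = 2 * 3 * 13
phi(78) = 24

24


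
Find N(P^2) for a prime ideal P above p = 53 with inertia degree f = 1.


N(P^a) = p^(a*f)
= 53^(2*1)
= 53^2
= 2809

2809


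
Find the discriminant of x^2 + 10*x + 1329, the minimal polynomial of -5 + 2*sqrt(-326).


The element -5 + 2*sqrt(-326) has minimal polynomial:
x^2 + 10*x + 1329
Discriminant = (10)^2 - 4*(1329)
= 100 - 5316
= -5216

-5216


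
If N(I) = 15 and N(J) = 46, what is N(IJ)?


N(IJ) = N(I) * N(J)
= 15 * 46
= 690

690


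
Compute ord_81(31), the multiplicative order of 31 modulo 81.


We want ord_81(31), the smallest k >= 1 with 31^k = 1 mod 81.
n = 81 = 3^4, phi(81) = 54; the order divides phi(n).
Divisors of 54: 1, 2, 3, 6, 9, 18, 27, 54
Repeated squaring mod 81: 31^1 = 31, 31^2 = 70, 31^4 = 40, 31^8 = 61, 31^16 = 76, 31^32 = 25
Test divisors in increasing order:
  k=1: 31^1 = 31 mod 81
  k=2: 31^2 = 70 mod 81
  k=3: 31^3 = 70 * 31 = 64 mod 81
  k=6: 31^6 = 40 * 70 = 46 mod 81
  k=9: 31^9 = 61 * 31 = 28 mod 81
  k=18: 31^18 = 76 * 70 = 55 mod 81
  k=27: 31^27 = 76 * 61 * 70 * 31 = 1 mod 81  <- first divisor giving 1
Order = 27

27


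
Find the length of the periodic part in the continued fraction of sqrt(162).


Run the CF algorithm for sqrt(162).
a_0 = floor(sqrt(162)) = 12; set m_0=0, q_0=1.
Recurrence: m' = q*a - m,  q' = (d - m'^2)/q,  a' = floor((a_0 + m')/q').
  step 1: m=12, q=18, a=1
  step 2: m=6, q=7, a=2
  step 3: m=8, q=14, a=1
  step 4: m=6, q=9, a=2
  step 5: m=12, q=2, a=12
  step 6: m=12, q=9, a=2
  step 7: m=6, q=14, a=1
  step 8: m=8, q=7, a=2
  step 9: m=6, q=18, a=1
  step 10: m=12, q=1, a=24
a_10 = 2*a_0 = 24, so the period closes here.
sqrt(162) = [12; 1, 2, 1, 2, 12, 2, 1, 2, 1, 24]
Period length = 10

10


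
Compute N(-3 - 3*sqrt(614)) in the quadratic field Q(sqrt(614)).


N(a + b*sqrt(d)) = a^2 - d*b^2
= (-3)^2 - (614)*(-3)^2
= 9 - 5526
= -5517

-5517


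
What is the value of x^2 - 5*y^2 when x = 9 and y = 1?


x^2 - d*y^2
= 9^2 - 5*1^2
= 81 - 5
= 76

76


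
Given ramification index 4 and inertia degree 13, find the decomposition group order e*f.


|D_P| = e * f
= 4 * 13
= 52

52


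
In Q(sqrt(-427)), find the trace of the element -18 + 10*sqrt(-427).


Tr(a + b*sqrt(d)) = (a + b*sqrt(d)) + (a - b*sqrt(d)) = 2a
= 2 * (-18)
= -36

-36


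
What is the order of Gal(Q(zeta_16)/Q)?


|Gal(Q(zeta_16)/Q)| = phi(16)
= 8

8


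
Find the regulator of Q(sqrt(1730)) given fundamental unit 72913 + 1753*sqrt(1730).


epsilon = 72913 + 1753*sqrt(1730)
= 145826.0000
R = ln(145826.0000)
= 11.8902

11.8902


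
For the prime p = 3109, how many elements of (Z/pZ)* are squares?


For prime p, the number of non-zero quadratic residues is (p-1)/2.
= (3109-1)/2
= 1554

1554


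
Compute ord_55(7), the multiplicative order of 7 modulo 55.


We want ord_55(7), the smallest k >= 1 with 7^k = 1 mod 55.
n = 55 = 5 * 11, phi(55) = 40; the order divides phi(n).
Divisors of 40: 1, 2, 4, 5, 8, 10, 20, 40
Repeated squaring mod 55: 7^1 = 7, 7^2 = 49, 7^4 = 36, 7^8 = 31, 7^16 = 26, 7^32 = 16
Test divisors in increasing order:
  k=1: 7^1 = 7 mod 55
  k=2: 7^2 = 49 mod 55
  k=4: 7^4 = 36 mod 55
  k=5: 7^5 = 36 * 7 = 32 mod 55
  k=8: 7^8 = 31 mod 55
  k=10: 7^10 = 31 * 49 = 34 mod 55
  k=20: 7^20 = 26 * 36 = 1 mod 55  <- first divisor giving 1
Order = 20

20


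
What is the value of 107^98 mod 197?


p = 197 is prime and the exponent is (p-1)/2 = 98, so by Euler's criterion 107^98 = (107/197) = +1 or -1 mod 197.
Compute by square-and-multiply:
  98 = 64 + 32 + 2 (binary 1100010)
  Repeated squaring mod 197: 107^1 = 107, 107^2 = 23, 107^4 = 135, 107^8 = 101, 107^16 = 154, 107^32 = 76, 107^64 = 63
  107^98 = 107^64 * 107^32 * 107^2 = 63 * 76 * 23 mod 197
    63 * 76 = 4788 = 60 mod 197
    60 * 23 = 1380 = 1 mod 197
  107^98 = 1 mod 197
Result 1: 107 is a quadratic residue mod 197.
107^98 mod 197 = 1

1


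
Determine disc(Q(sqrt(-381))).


For K = Q(sqrt(d)) with d squarefree: disc(K) = d if d = 1 mod 4, and disc(K) = 4d if d = 2 or 3 mod 4.
Here d = -381, and d mod 4 = 3.
d = 3 mod 4, not 1 (O_K = Z[sqrt(d)]), so disc(K) = 4d = 4 * (-381) = -1524

-1524


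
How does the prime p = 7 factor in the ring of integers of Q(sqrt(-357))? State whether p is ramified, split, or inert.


K = Q(sqrt(-357)). Since d mod 4 = 3, disc(K) = -1428.
Check p | disc: -1428 mod 7 = 0.
p divides disc, so p ramifies: (p) = P^2 with e=2, f=1, g=1.
Therefore p is ramified.

ramified


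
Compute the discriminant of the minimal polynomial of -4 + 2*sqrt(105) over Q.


The element -4 + 2*sqrt(105) has minimal polynomial:
x^2 + 8*x - 404
Discriminant = (8)^2 - 4*(-404)
= 64 + 1616
= 1680

1680


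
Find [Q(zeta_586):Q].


The degree equals Euler's totient phi(586).
586 = 2 * 293
phi(586) = 292

292


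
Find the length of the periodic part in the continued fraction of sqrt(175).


Run the CF algorithm for sqrt(175).
a_0 = floor(sqrt(175)) = 13; set m_0=0, q_0=1.
Recurrence: m' = q*a - m,  q' = (d - m'^2)/q,  a' = floor((a_0 + m')/q').
  step 1: m=13, q=6, a=4
  step 2: m=11, q=9, a=2
  step 3: m=7, q=14, a=1
  step 4: m=7, q=9, a=2
  step 5: m=11, q=6, a=4
  step 6: m=13, q=1, a=26
a_6 = 2*a_0 = 26, so the period closes here.
sqrt(175) = [13; 4, 2, 1, 2, 4, 26]
Period length = 6

6


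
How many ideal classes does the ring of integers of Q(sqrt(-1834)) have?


K = Q(sqrt(-1834)). d mod 4 = 2, so D = disc(K) = 4d = -7336
h(K) equals the number of primitive reduced positive-definite forms (a, b, c) = a*x^2 + b*x*y + c*y^2 with b^2 - 4ac = D,
where reduced means |b| <= a <= c, with b >= 0 whenever |b| = a or a = c, and primitive means gcd(a, b, c) = 1.
Reduced forces 3a^2 <= |D| = 7336, so 1 <= a <= 49; b must have the parity of D, and c = (b^2 - D)/(4a) must be an integer >= a.
Enumerate a = 1..49, b in [-a, a]:
  a=1: (1, 0, 1834)  [1]
  a=2: (2, 0, 917)  [1]
  a=3..4: none
  a=5: (5, -2, 367), (5, 2, 367)  [2]
  a=6: none
  a=7: (7, 0, 262)  [1]
  a=8..9: none
  a=10: (10, -8, 185), (10, 8, 185)  [2]
  a=11: (11, -10, 169), (11, 10, 169)  [2]
  a=12: none
  a=13: (13, -10, 143), (13, 10, 143)  [2]
  a=14: (14, 0, 131)  [1]
  a=15..16: none
  a=17: (17, -12, 110), (17, 12, 110)  [2]
  a=18: none
  a=19: (19, -6, 97), (19, 6, 97)  [2]
  a=20..21: none
  a=22: (22, -12, 85), (22, 12, 85)  [2]
  a=23: (23, -22, 85), (23, 22, 85)  [2]
  a=24: none
  a=25: (25, -8, 74), (25, 8, 74)  [2]
  a=26: (26, -16, 73), (26, 16, 73)  [2]
  a=27..28: none
  a=29: (29, -28, 70), (29, 28, 70)  [2]
  a=30..33: none
  a=34: (34, -12, 55), (34, 12, 55)  [2]
  a=35: (35, -28, 58), (35, 28, 58)  [2]
  a=36: none
  a=37: (37, -8, 50), (37, 8, 50)  [2]
  a=38: (38, -32, 55), (38, 32, 55)  [2]
  a=39..42: none
  a=43: (43, -24, 46), (43, 24, 46)  [2]
  a=44..49: none
Total reduced forms: 1 + 1 + 2 + 1 + 2 + 2 + 2 + 1 + 2 + 2 + 2 + 2 + 2 + 2 + 2 + 2 + 2 + 2 + 2 + 2 = 36
h = 36

36


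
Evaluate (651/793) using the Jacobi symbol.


Compute (651/793) via quadratic reciprocity:
  reciprocity: (651/793) -> +(793/651)
  reduce: (142/651)
  pull out 2: (2/651) = -1  (since 651 mod 8 = 3)
  reciprocity: (71/651) -> -(651/71)
  reduce: (12/71)
  pull out 2: (2/71) = +1  (since 71 mod 8 = 7)
  pull out 2: (2/71) = +1  (since 71 mod 8 = 7)
  reciprocity: (3/71) -> -(71/3)
  reduce: (2/3)
  pull out 2: (2/3) = -1  (since 3 mod 8 = 3)
  (1/3) = 1
Product of signs = 1

1


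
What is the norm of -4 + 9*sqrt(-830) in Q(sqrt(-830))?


N(a + b*sqrt(d)) = a^2 - d*b^2
= (-4)^2 - (-830)*(9)^2
= 16 + 67230
= 67246

67246


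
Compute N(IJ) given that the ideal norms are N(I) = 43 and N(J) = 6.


N(IJ) = N(I) * N(J)
= 43 * 6
= 258

258


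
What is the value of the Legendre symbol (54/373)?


p = 373 is prime, so compute (54/373) with the reciprocity algorithm (Jacobi-symbol steps: pull out 2s via (2/n), flip via reciprocity, reduce):
  pull out 2: (2/373) = -1  (since 373 mod 8 = 5)
  reciprocity: (27/373) -> +(373/27)
  reduce: (22/27)
  pull out 2: (2/27) = -1  (since 27 mod 8 = 3)
  reciprocity: (11/27) -> -(27/11)
  reduce: (5/11)
  reciprocity: (5/11) -> +(11/5)
  reduce: (1/5)
  (1/5) = 1
Product of signs = -1
(54/373) = -1

-1


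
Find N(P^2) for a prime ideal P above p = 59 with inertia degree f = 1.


N(P^a) = p^(a*f)
= 59^(2*1)
= 59^2
= 3481

3481


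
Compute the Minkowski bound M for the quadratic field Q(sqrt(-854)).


d = -854, d mod 4 = 2, so disc(K) = 4d = -3416; |disc(K)| = 3416
Imaginary quadratic field, so n = 2, s = r2 = 1, r1 = 0
M = (n!/n^n) * (4/pi)^s * sqrt(|disc(K)|) = (2!/2^2) * (4/pi)^1 * sqrt(3416)
= 0.5 * 1.273240 * 58.446557
= 37.2082

37.2082


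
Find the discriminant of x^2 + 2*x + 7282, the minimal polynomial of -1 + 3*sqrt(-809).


The element -1 + 3*sqrt(-809) has minimal polynomial:
x^2 + 2*x + 7282
Discriminant = (2)^2 - 4*(7282)
= 4 - 29128
= -29124

-29124


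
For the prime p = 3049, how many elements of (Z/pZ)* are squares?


For prime p, the number of non-zero quadratic residues is (p-1)/2.
= (3049-1)/2
= 1524

1524


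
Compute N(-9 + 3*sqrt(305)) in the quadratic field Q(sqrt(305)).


N(a + b*sqrt(d)) = a^2 - d*b^2
= (-9)^2 - (305)*(3)^2
= 81 - 2745
= -2664

-2664


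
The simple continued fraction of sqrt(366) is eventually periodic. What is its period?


Run the CF algorithm for sqrt(366).
a_0 = floor(sqrt(366)) = 19; set m_0=0, q_0=1.
Recurrence: m' = q*a - m,  q' = (d - m'^2)/q,  a' = floor((a_0 + m')/q').
  step 1: m=19, q=5, a=7
  step 2: m=16, q=22, a=1
  step 3: m=6, q=15, a=1
  step 4: m=9, q=19, a=1
  step 5: m=10, q=14, a=2
  step 6: m=18, q=3, a=12
  step 7: m=18, q=14, a=2
  step 8: m=10, q=19, a=1
  step 9: m=9, q=15, a=1
  step 10: m=6, q=22, a=1
  step 11: m=16, q=5, a=7
  step 12: m=19, q=1, a=38
a_12 = 2*a_0 = 38, so the period closes here.
sqrt(366) = [19; 7, 1, 1, 1, 2, 12, 2, 1, 1, 1, 7, 38]
Period length = 12

12


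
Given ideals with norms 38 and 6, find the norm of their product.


N(IJ) = N(I) * N(J)
= 38 * 6
= 228

228


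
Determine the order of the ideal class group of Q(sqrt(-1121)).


K = Q(sqrt(-1121)). d mod 4 = 3, so D = disc(K) = 4d = -4484
h(K) equals the number of primitive reduced positive-definite forms (a, b, c) = a*x^2 + b*x*y + c*y^2 with b^2 - 4ac = D,
where reduced means |b| <= a <= c, with b >= 0 whenever |b| = a or a = c, and primitive means gcd(a, b, c) = 1.
Reduced forces 3a^2 <= |D| = 4484, so 1 <= a <= 38; b must have the parity of D, and c = (b^2 - D)/(4a) must be an integer >= a.
Enumerate a = 1..38, b in [-a, a]:
  a=1: (1, 0, 1121)  [1]
  a=2: (2, 2, 561)  [1]
  a=3: (3, -2, 374), (3, 2, 374)  [2]
  a=4: none
  a=5: (5, -4, 225), (5, 4, 225)  [2]
  a=6: (6, -2, 187), (6, 2, 187)  [2]
  a=7..8: none
  a=9: (9, -4, 125), (9, 4, 125)  [2]
  a=10: (10, -6, 113), (10, 6, 113)  [2]
  a=11: (11, -2, 102), (11, 2, 102)  [2]
  a=12: none
  a=13: (13, -12, 89), (13, 12, 89)  [2]
  a=14: none
  a=15: (15, -14, 78), (15, -4, 75), (15, 4, 75), (15, 14, 78)  [4]
  a=16: none
  a=17: (17, -2, 66), (17, 2, 66)  [2]
  a=18: (18, -14, 65), (18, 14, 65)  [2]
  a=19: (19, 0, 59)  [1]
  a=20..21: none
  a=22: (22, -2, 51), (22, 2, 51)  [2]
  a=23: (23, -22, 54), (23, 22, 54)  [2]
  a=24: none
  a=25: (25, -4, 45), (25, 4, 45)  [2]
  a=26: (26, -14, 45), (26, 14, 45)  [2]
  a=27: (27, -22, 46), (27, 22, 46)  [2]
  a=28..29: none
  a=30: (30, -26, 43), (30, -14, 39), (30, 14, 39), (30, 26, 43)  [4]
  a=31..32: none
  a=33: (33, -20, 37), (33, -2, 34), (33, 2, 34), (33, 20, 37)  [4]
  a=34..37: none
  a=38: (38, 38, 39)  [1]
Total reduced forms: 1 + 1 + 2 + 2 + 2 + 2 + 2 + 2 + 2 + 4 + 2 + 2 + 1 + 2 + 2 + 2 + 2 + 2 + 4 + 4 + 1 = 44
h = 44

44


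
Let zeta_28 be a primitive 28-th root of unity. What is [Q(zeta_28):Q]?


The degree equals Euler's totient phi(28).
28 = 2^2 * 7
phi(28) = 12

12


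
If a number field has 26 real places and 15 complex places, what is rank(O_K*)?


By Dirichlet's unit theorem:
rank = r1 + r2 - 1
= 26 + 15 - 1
= 40

40


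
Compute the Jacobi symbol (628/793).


Compute (628/793) via quadratic reciprocity:
  pull out 2: (2/793) = +1  (since 793 mod 8 = 1)
  pull out 2: (2/793) = +1  (since 793 mod 8 = 1)
  reciprocity: (157/793) -> +(793/157)
  reduce: (8/157)
  pull out 2: (2/157) = -1  (since 157 mod 8 = 5)
  pull out 2: (2/157) = -1  (since 157 mod 8 = 5)
  pull out 2: (2/157) = -1  (since 157 mod 8 = 5)
  (1/157) = 1
Product of signs = -1

-1


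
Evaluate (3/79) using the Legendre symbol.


p = 79 is prime, so compute (3/79) with the reciprocity algorithm (Jacobi-symbol steps: pull out 2s via (2/n), flip via reciprocity, reduce):
  reciprocity: (3/79) -> -(79/3)
  reduce: (1/3)
  (1/3) = 1
Product of signs = -1
(3/79) = -1

-1


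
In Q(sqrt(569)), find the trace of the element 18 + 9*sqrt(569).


Tr(a + b*sqrt(d)) = (a + b*sqrt(d)) + (a - b*sqrt(d)) = 2a
= 2 * (18)
= 36

36


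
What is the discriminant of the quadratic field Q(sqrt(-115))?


For K = Q(sqrt(d)) with d squarefree: disc(K) = d if d = 1 mod 4, and disc(K) = 4d if d = 2 or 3 mod 4.
Here d = -115, and d mod 4 = 1.
d = 1 mod 4 (O_K = Z[(1+sqrt(d))/2]), so disc(K) = d = -115

-115


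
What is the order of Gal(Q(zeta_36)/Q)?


|Gal(Q(zeta_36)/Q)| = phi(36)
= 12

12


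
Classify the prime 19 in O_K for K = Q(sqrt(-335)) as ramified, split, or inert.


K = Q(sqrt(-335)). Since d mod 4 = 1, disc(K) = -335.
Check p | disc: -335 mod 19 = 7.
p does not divide disc. Compute Legendre symbol (d/p):
7^((19-1)/2) mod 19 = 1
(d/p) = 1, so p splits: (p) = P*P' with e=1, f=1, g=2.
Therefore p is split.

split


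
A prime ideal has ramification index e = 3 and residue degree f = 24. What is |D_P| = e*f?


|D_P| = e * f
= 3 * 24
= 72

72


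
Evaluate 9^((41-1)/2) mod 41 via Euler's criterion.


p = 41 is prime and the exponent is (p-1)/2 = 20, so by Euler's criterion 9^20 = (9/41) = +1 or -1 mod 41.
Compute by square-and-multiply:
  20 = 16 + 4 (binary 10100)
  Repeated squaring mod 41: 9^1 = 9, 9^2 = 40, 9^4 = 1, 9^8 = 1, 9^16 = 1
  9^20 = 9^16 * 9^4 = 1 * 1 mod 41
    1 * 1 = 1 = 1 mod 41
  9^20 = 1 mod 41
Result 1: 9 is a quadratic residue mod 41.
9^20 mod 41 = 1

1


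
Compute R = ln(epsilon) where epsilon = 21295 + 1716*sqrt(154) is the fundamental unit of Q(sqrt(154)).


epsilon = 21295 + 1716*sqrt(154)
= 42590.0000
R = ln(42590.0000)
= 10.6594

10.6594


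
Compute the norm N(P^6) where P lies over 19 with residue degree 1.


N(P^a) = p^(a*f)
= 19^(6*1)
= 19^6
= 47045881

47045881


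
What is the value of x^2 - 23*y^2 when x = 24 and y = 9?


x^2 - d*y^2
= 24^2 - 23*9^2
= 576 - 1863
= -1287

-1287


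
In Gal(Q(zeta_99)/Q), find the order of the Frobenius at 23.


The Frobenius at p in Gal(Q(zeta_n)/Q) = (Z/nZ)* is the class of p, so its order is ord_99(23), the smallest k >= 1 with 23^k = 1 mod 99.
n = 99 = 3^2 * 11, phi(99) = 60; the order divides phi(n).
Divisors of 60: 1, 2, 3, 4, 5, 6, 10, 12, 15, 20, 30, 60
Repeated squaring mod 99: 23^1 = 23, 23^2 = 34, 23^4 = 67, 23^8 = 34, 23^16 = 67, 23^32 = 34
Test divisors in increasing order:
  k=1: 23^1 = 23 mod 99
  k=2: 23^2 = 34 mod 99
  k=3: 23^3 = 34 * 23 = 89 mod 99
  k=4: 23^4 = 67 mod 99
  k=5: 23^5 = 67 * 23 = 56 mod 99
  k=6: 23^6 = 67 * 34 = 1 mod 99  <- first divisor giving 1
Order = 6

6


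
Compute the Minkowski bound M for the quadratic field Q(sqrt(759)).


d = 759, d mod 4 = 3, so disc(K) = 4d = 3036; |disc(K)| = 3036
Real quadratic field, so n = 2, s = r2 = 0, r1 = 2
M = (n!/n^n) * (4/pi)^s * sqrt(|disc(K)|) = (2!/2^2) * (4/pi)^0 * sqrt(3036)
= 0.5 * 1.000000 * 55.099909
= 27.5500

27.5500


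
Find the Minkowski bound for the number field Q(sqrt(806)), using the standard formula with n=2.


d = 806, d mod 4 = 2, so disc(K) = 4d = 3224; |disc(K)| = 3224
Real quadratic field, so n = 2, s = r2 = 0, r1 = 2
M = (n!/n^n) * (4/pi)^s * sqrt(|disc(K)|) = (2!/2^2) * (4/pi)^0 * sqrt(3224)
= 0.5 * 1.000000 * 56.780278
= 28.3901

28.3901


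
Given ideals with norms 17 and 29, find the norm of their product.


N(IJ) = N(I) * N(J)
= 17 * 29
= 493

493


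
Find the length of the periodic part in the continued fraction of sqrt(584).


Run the CF algorithm for sqrt(584).
a_0 = floor(sqrt(584)) = 24; set m_0=0, q_0=1.
Recurrence: m' = q*a - m,  q' = (d - m'^2)/q,  a' = floor((a_0 + m')/q').
  step 1: m=24, q=8, a=6
  step 2: m=24, q=1, a=48
a_2 = 2*a_0 = 48, so the period closes here.
sqrt(584) = [24; 6, 48]
Period length = 2

2


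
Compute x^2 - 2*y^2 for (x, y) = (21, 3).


x^2 - d*y^2
= 21^2 - 2*3^2
= 441 - 18
= 423

423


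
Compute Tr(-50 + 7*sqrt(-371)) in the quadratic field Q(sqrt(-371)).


Tr(a + b*sqrt(d)) = (a + b*sqrt(d)) + (a - b*sqrt(d)) = 2a
= 2 * (-50)
= -100

-100


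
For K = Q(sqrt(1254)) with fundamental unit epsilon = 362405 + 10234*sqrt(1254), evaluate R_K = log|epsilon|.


epsilon = 362405 + 10234*sqrt(1254)
= 724810.0000
R = ln(724810.0000)
= 13.4937

13.4937


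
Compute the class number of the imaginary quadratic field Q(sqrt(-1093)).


K = Q(sqrt(-1093)). d mod 4 = 3, so D = disc(K) = 4d = -4372
h(K) equals the number of primitive reduced positive-definite forms (a, b, c) = a*x^2 + b*x*y + c*y^2 with b^2 - 4ac = D,
where reduced means |b| <= a <= c, with b >= 0 whenever |b| = a or a = c, and primitive means gcd(a, b, c) = 1.
Reduced forces 3a^2 <= |D| = 4372, so 1 <= a <= 38; b must have the parity of D, and c = (b^2 - D)/(4a) must be an integer >= a.
Enumerate a = 1..38, b in [-a, a]:
  a=1: (1, 0, 1093)  [1]
  a=2: (2, 2, 547)  [1]
  a=3..12: none
  a=13: (13, -10, 86), (13, 10, 86)  [2]
  a=14..18: none
  a=19: (19, -6, 58), (19, 6, 58)  [2]
  a=20..25: none
  a=26: (26, -10, 43), (26, 10, 43)  [2]
  a=27..28: none
  a=29: (29, -6, 38), (29, 6, 38)  [2]
  a=30..38: none
Total reduced forms: 1 + 1 + 2 + 2 + 2 + 2 = 10
h = 10

10


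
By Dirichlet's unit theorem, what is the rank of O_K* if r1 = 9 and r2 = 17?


By Dirichlet's unit theorem:
rank = r1 + r2 - 1
= 9 + 17 - 1
= 25

25


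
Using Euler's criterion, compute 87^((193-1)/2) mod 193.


p = 193 is prime and the exponent is (p-1)/2 = 96, so by Euler's criterion 87^96 = (87/193) = +1 or -1 mod 193.
Compute by square-and-multiply:
  96 = 64 + 32 (binary 1100000)
  Repeated squaring mod 193: 87^1 = 87, 87^2 = 42, 87^4 = 27, 87^8 = 150, 87^16 = 112, 87^32 = 192, 87^64 = 1
  87^96 = 87^64 * 87^32 = 1 * 192 mod 193
    1 * 192 = 192 = 192 mod 193
  87^96 = 192 mod 193
Result 192 = p - 1 = -1 mod 193: 87 is a quadratic non-residue mod 193. As a residue in [0, p-1] the value is 192.
87^96 mod 193 = 192

192


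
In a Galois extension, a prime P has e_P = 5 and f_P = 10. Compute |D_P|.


|D_P| = e * f
= 5 * 10
= 50

50


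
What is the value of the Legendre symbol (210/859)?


p = 859 is prime, so compute (210/859) with the reciprocity algorithm (Jacobi-symbol steps: pull out 2s via (2/n), flip via reciprocity, reduce):
  pull out 2: (2/859) = -1  (since 859 mod 8 = 3)
  reciprocity: (105/859) -> +(859/105)
  reduce: (19/105)
  reciprocity: (19/105) -> +(105/19)
  reduce: (10/19)
  pull out 2: (2/19) = -1  (since 19 mod 8 = 3)
  reciprocity: (5/19) -> +(19/5)
  reduce: (4/5)
  pull out 2: (2/5) = -1  (since 5 mod 8 = 5)
  pull out 2: (2/5) = -1  (since 5 mod 8 = 5)
  (1/5) = 1
Product of signs = 1
(210/859) = 1

1


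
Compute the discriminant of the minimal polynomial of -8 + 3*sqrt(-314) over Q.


The element -8 + 3*sqrt(-314) has minimal polynomial:
x^2 + 16*x + 2890
Discriminant = (16)^2 - 4*(2890)
= 256 - 11560
= -11304

-11304


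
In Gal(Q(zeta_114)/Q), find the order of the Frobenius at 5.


The Frobenius at p in Gal(Q(zeta_n)/Q) = (Z/nZ)* is the class of p, so its order is ord_114(5), the smallest k >= 1 with 5^k = 1 mod 114.
n = 114 = 2 * 3 * 19, phi(114) = 36; the order divides phi(n).
Divisors of 36: 1, 2, 3, 4, 6, 9, 12, 18, 36
Repeated squaring mod 114: 5^1 = 5, 5^2 = 25, 5^4 = 55, 5^8 = 61, 5^16 = 73, 5^32 = 85
Test divisors in increasing order:
  k=1: 5^1 = 5 mod 114
  k=2: 5^2 = 25 mod 114
  k=3: 5^3 = 25 * 5 = 11 mod 114
  k=4: 5^4 = 55 mod 114
  k=6: 5^6 = 55 * 25 = 7 mod 114
  k=9: 5^9 = 61 * 5 = 77 mod 114
  k=12: 5^12 = 61 * 55 = 49 mod 114
  k=18: 5^18 = 73 * 25 = 1 mod 114  <- first divisor giving 1
Order = 18

18


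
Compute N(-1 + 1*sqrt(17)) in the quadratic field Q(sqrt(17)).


N(a + b*sqrt(d)) = a^2 - d*b^2
= (-1)^2 - (17)*(1)^2
= 1 - 17
= -16

-16


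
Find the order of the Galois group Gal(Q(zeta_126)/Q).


|Gal(Q(zeta_126)/Q)| = phi(126)
= 36

36


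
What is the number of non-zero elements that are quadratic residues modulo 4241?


For prime p, the number of non-zero quadratic residues is (p-1)/2.
= (4241-1)/2
= 2120

2120


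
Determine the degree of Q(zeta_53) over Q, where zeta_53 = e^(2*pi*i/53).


The degree equals Euler's totient phi(53).
53 = 53
phi(53) = 52

52


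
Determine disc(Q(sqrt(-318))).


For K = Q(sqrt(d)) with d squarefree: disc(K) = d if d = 1 mod 4, and disc(K) = 4d if d = 2 or 3 mod 4.
Here d = -318, and d mod 4 = 2.
d = 2 mod 4, not 1 (O_K = Z[sqrt(d)]), so disc(K) = 4d = 4 * (-318) = -1272

-1272


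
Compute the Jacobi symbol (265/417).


Compute (265/417) via quadratic reciprocity:
  reciprocity: (265/417) -> +(417/265)
  reduce: (152/265)
  pull out 2: (2/265) = +1  (since 265 mod 8 = 1)
  pull out 2: (2/265) = +1  (since 265 mod 8 = 1)
  pull out 2: (2/265) = +1  (since 265 mod 8 = 1)
  reciprocity: (19/265) -> +(265/19)
  reduce: (18/19)
  pull out 2: (2/19) = -1  (since 19 mod 8 = 3)
  reciprocity: (9/19) -> +(19/9)
  reduce: (1/9)
  (1/9) = 1
Product of signs = -1

-1


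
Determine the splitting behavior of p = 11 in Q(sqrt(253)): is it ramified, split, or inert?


K = Q(sqrt(253)). Since d mod 4 = 1, disc(K) = 253.
Check p | disc: 253 mod 11 = 0.
p divides disc, so p ramifies: (p) = P^2 with e=2, f=1, g=1.
Therefore p is ramified.

ramified


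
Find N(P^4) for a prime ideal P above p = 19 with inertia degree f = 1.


N(P^a) = p^(a*f)
= 19^(4*1)
= 19^4
= 130321

130321


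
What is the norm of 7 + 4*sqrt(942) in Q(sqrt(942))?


N(a + b*sqrt(d)) = a^2 - d*b^2
= (7)^2 - (942)*(4)^2
= 49 - 15072
= -15023

-15023


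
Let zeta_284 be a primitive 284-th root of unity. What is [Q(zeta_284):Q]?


The degree equals Euler's totient phi(284).
284 = 2^2 * 71
phi(284) = 140

140


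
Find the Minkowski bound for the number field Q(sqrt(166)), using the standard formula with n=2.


d = 166, d mod 4 = 2, so disc(K) = 4d = 664; |disc(K)| = 664
Real quadratic field, so n = 2, s = r2 = 0, r1 = 2
M = (n!/n^n) * (4/pi)^s * sqrt(|disc(K)|) = (2!/2^2) * (4/pi)^0 * sqrt(664)
= 0.5 * 1.000000 * 25.768197
= 12.8841

12.8841


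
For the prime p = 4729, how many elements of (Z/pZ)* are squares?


For prime p, the number of non-zero quadratic residues is (p-1)/2.
= (4729-1)/2
= 2364

2364


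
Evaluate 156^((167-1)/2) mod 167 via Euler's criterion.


p = 167 is prime and the exponent is (p-1)/2 = 83, so by Euler's criterion 156^83 = (156/167) = +1 or -1 mod 167.
Compute by square-and-multiply:
  83 = 64 + 16 + 2 + 1 (binary 1010011)
  Repeated squaring mod 167: 156^1 = 156, 156^2 = 121, 156^4 = 112, 156^8 = 19, 156^16 = 27, 156^32 = 61, 156^64 = 47
  156^83 = 156^64 * 156^16 * 156^2 * 156^1 = 47 * 27 * 121 * 156 mod 167
    47 * 27 = 1269 = 100 mod 167
    100 * 121 = 12100 = 76 mod 167
    76 * 156 = 11856 = 166 mod 167
  156^83 = 166 mod 167
Result 166 = p - 1 = -1 mod 167: 156 is a quadratic non-residue mod 167. As a residue in [0, p-1] the value is 166.
156^83 mod 167 = 166

166


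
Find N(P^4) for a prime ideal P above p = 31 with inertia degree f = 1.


N(P^a) = p^(a*f)
= 31^(4*1)
= 31^4
= 923521

923521


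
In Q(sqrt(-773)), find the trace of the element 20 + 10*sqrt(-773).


Tr(a + b*sqrt(d)) = (a + b*sqrt(d)) + (a - b*sqrt(d)) = 2a
= 2 * (20)
= 40

40


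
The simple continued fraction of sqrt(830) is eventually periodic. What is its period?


Run the CF algorithm for sqrt(830).
a_0 = floor(sqrt(830)) = 28; set m_0=0, q_0=1.
Recurrence: m' = q*a - m,  q' = (d - m'^2)/q,  a' = floor((a_0 + m')/q').
  step 1: m=28, q=46, a=1
  step 2: m=18, q=11, a=4
  step 3: m=26, q=14, a=3
  step 4: m=16, q=41, a=1
  step 5: m=25, q=5, a=10
  step 6: m=25, q=41, a=1
  step 7: m=16, q=14, a=3
  step 8: m=26, q=11, a=4
  step 9: m=18, q=46, a=1
  step 10: m=28, q=1, a=56
a_10 = 2*a_0 = 56, so the period closes here.
sqrt(830) = [28; 1, 4, 3, 1, 10, 1, 3, 4, 1, 56]
Period length = 10

10


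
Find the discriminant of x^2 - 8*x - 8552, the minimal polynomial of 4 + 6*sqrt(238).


The element 4 + 6*sqrt(238) has minimal polynomial:
x^2 - 8*x - 8552
Discriminant = (-8)^2 - 4*(-8552)
= 64 + 34208
= 34272

34272


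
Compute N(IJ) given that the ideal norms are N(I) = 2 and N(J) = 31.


N(IJ) = N(I) * N(J)
= 2 * 31
= 62

62


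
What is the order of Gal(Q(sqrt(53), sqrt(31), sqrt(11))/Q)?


The 3 square roots of distinct primes are multiplicatively independent over Q,
so [K:Q] = 2^3 and Gal(K/Q) is isomorphic to (Z/2Z)^3.
|Gal| = 2^3 = 8

8


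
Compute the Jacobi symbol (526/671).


Compute (526/671) via quadratic reciprocity:
  pull out 2: (2/671) = +1  (since 671 mod 8 = 7)
  reciprocity: (263/671) -> -(671/263)
  reduce: (145/263)
  reciprocity: (145/263) -> +(263/145)
  reduce: (118/145)
  pull out 2: (2/145) = +1  (since 145 mod 8 = 1)
  reciprocity: (59/145) -> +(145/59)
  reduce: (27/59)
  reciprocity: (27/59) -> -(59/27)
  reduce: (5/27)
  reciprocity: (5/27) -> +(27/5)
  reduce: (2/5)
  pull out 2: (2/5) = -1  (since 5 mod 8 = 5)
  (1/5) = 1
Product of signs = -1

-1


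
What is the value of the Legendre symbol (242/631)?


p = 631 is prime, so compute (242/631) with the reciprocity algorithm (Jacobi-symbol steps: pull out 2s via (2/n), flip via reciprocity, reduce):
  pull out 2: (2/631) = +1  (since 631 mod 8 = 7)
  reciprocity: (121/631) -> +(631/121)
  reduce: (26/121)
  pull out 2: (2/121) = +1  (since 121 mod 8 = 1)
  reciprocity: (13/121) -> +(121/13)
  reduce: (4/13)
  pull out 2: (2/13) = -1  (since 13 mod 8 = 5)
  pull out 2: (2/13) = -1  (since 13 mod 8 = 5)
  (1/13) = 1
Product of signs = 1
(242/631) = 1

1


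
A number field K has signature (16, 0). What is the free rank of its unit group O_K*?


By Dirichlet's unit theorem:
rank = r1 + r2 - 1
= 16 + 0 - 1
= 15

15


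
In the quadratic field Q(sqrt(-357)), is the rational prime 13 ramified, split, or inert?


K = Q(sqrt(-357)). Since d mod 4 = 3, disc(K) = -1428.
Check p | disc: -1428 mod 13 = 2.
p does not divide disc. Compute Legendre symbol (d/p):
7^((13-1)/2) mod 13 = -1
(d/p) = -1, so p is inert: (p) stays prime with e=1, f=2, g=1.
Therefore p is inert.

inert


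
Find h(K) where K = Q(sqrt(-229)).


K = Q(sqrt(-229)). d mod 4 = 3, so D = disc(K) = 4d = -916
h(K) equals the number of primitive reduced positive-definite forms (a, b, c) = a*x^2 + b*x*y + c*y^2 with b^2 - 4ac = D,
where reduced means |b| <= a <= c, with b >= 0 whenever |b| = a or a = c, and primitive means gcd(a, b, c) = 1.
Reduced forces 3a^2 <= |D| = 916, so 1 <= a <= 17; b must have the parity of D, and c = (b^2 - D)/(4a) must be an integer >= a.
Enumerate a = 1..17, b in [-a, a]:
  a=1: (1, 0, 229)  [1]
  a=2: (2, 2, 115)  [1]
  a=3..4: none
  a=5: (5, -2, 46), (5, 2, 46)  [2]
  a=6: none
  a=7: (7, -6, 34), (7, 6, 34)  [2]
  a=8..9: none
  a=10: (10, -2, 23), (10, 2, 23)  [2]
  a=11..13: none
  a=14: (14, -6, 17), (14, 6, 17)  [2]
  a=15..17: none
Total reduced forms: 1 + 1 + 2 + 2 + 2 + 2 = 10
h = 10

10


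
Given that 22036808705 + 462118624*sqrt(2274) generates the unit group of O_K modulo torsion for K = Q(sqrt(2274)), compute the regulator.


epsilon = 22036808705 + 462118624*sqrt(2274)
= 4.4074e+10
R = ln(4.4074e+10)
= 24.5091

24.5091


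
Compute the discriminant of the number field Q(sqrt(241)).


For K = Q(sqrt(d)) with d squarefree: disc(K) = d if d = 1 mod 4, and disc(K) = 4d if d = 2 or 3 mod 4.
Here d = 241, and d mod 4 = 1.
d = 1 mod 4 (O_K = Z[(1+sqrt(d))/2]), so disc(K) = d = 241

241


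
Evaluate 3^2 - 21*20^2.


x^2 - d*y^2
= 3^2 - 21*20^2
= 9 - 8400
= -8391

-8391


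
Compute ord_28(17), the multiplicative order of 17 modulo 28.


We want ord_28(17), the smallest k >= 1 with 17^k = 1 mod 28.
n = 28 = 2^2 * 7, phi(28) = 12; the order divides phi(n).
Divisors of 12: 1, 2, 3, 4, 6, 12
Repeated squaring mod 28: 17^1 = 17, 17^2 = 9, 17^4 = 25, 17^8 = 9
Test divisors in increasing order:
  k=1: 17^1 = 17 mod 28
  k=2: 17^2 = 9 mod 28
  k=3: 17^3 = 9 * 17 = 13 mod 28
  k=4: 17^4 = 25 mod 28
  k=6: 17^6 = 25 * 9 = 1 mod 28  <- first divisor giving 1
Order = 6

6


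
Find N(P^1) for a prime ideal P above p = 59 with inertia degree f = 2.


N(P^a) = p^(a*f)
= 59^(1*2)
= 59^2
= 3481

3481


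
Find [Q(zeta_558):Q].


The degree equals Euler's totient phi(558).
558 = 2 * 3^2 * 31
phi(558) = 180

180


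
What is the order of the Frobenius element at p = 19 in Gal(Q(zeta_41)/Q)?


The Frobenius at p in Gal(Q(zeta_n)/Q) = (Z/nZ)* is the class of p, so its order is ord_41(19), the smallest k >= 1 with 19^k = 1 mod 41.
n = 41 = 41, phi(41) = 40; the order divides phi(n).
Divisors of 40: 1, 2, 4, 5, 8, 10, 20, 40
Repeated squaring mod 41: 19^1 = 19, 19^2 = 33, 19^4 = 23, 19^8 = 37, 19^16 = 16, 19^32 = 10
Test divisors in increasing order:
  k=1: 19^1 = 19 mod 41
  k=2: 19^2 = 33 mod 41
  k=4: 19^4 = 23 mod 41
  k=5: 19^5 = 23 * 19 = 27 mod 41
  k=8: 19^8 = 37 mod 41
  k=10: 19^10 = 37 * 33 = 32 mod 41
  k=20: 19^20 = 16 * 23 = 40 mod 41
  k=40: 19^40 = 10 * 37 = 1 mod 41  <- first divisor giving 1
Order = 40

40


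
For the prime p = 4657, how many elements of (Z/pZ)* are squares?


For prime p, the number of non-zero quadratic residues is (p-1)/2.
= (4657-1)/2
= 2328

2328


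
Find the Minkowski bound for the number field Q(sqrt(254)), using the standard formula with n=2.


d = 254, d mod 4 = 2, so disc(K) = 4d = 1016; |disc(K)| = 1016
Real quadratic field, so n = 2, s = r2 = 0, r1 = 2
M = (n!/n^n) * (4/pi)^s * sqrt(|disc(K)|) = (2!/2^2) * (4/pi)^0 * sqrt(1016)
= 0.5 * 1.000000 * 31.874755
= 15.9374

15.9374


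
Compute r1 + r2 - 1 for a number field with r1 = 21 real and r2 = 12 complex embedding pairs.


By Dirichlet's unit theorem:
rank = r1 + r2 - 1
= 21 + 12 - 1
= 32

32


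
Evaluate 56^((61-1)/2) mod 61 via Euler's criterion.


p = 61 is prime and the exponent is (p-1)/2 = 30, so by Euler's criterion 56^30 = (56/61) = +1 or -1 mod 61.
Compute by square-and-multiply:
  30 = 16 + 8 + 4 + 2 (binary 11110)
  Repeated squaring mod 61: 56^1 = 56, 56^2 = 25, 56^4 = 15, 56^8 = 42, 56^16 = 56
  56^30 = 56^16 * 56^8 * 56^4 * 56^2 = 56 * 42 * 15 * 25 mod 61
    56 * 42 = 2352 = 34 mod 61
    34 * 15 = 510 = 22 mod 61
    22 * 25 = 550 = 1 mod 61
  56^30 = 1 mod 61
Result 1: 56 is a quadratic residue mod 61.
56^30 mod 61 = 1

1


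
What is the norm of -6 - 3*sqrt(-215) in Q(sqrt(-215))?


N(a + b*sqrt(d)) = a^2 - d*b^2
= (-6)^2 - (-215)*(-3)^2
= 36 + 1935
= 1971

1971


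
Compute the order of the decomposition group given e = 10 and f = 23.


|D_P| = e * f
= 10 * 23
= 230

230


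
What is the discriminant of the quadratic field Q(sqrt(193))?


For K = Q(sqrt(d)) with d squarefree: disc(K) = d if d = 1 mod 4, and disc(K) = 4d if d = 2 or 3 mod 4.
Here d = 193, and d mod 4 = 1.
d = 1 mod 4 (O_K = Z[(1+sqrt(d))/2]), so disc(K) = d = 193

193


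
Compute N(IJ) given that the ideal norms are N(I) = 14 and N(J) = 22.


N(IJ) = N(I) * N(J)
= 14 * 22
= 308

308


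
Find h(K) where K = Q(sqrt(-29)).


K = Q(sqrt(-29)). d mod 4 = 3, so D = disc(K) = 4d = -116
h(K) equals the number of primitive reduced positive-definite forms (a, b, c) = a*x^2 + b*x*y + c*y^2 with b^2 - 4ac = D,
where reduced means |b| <= a <= c, with b >= 0 whenever |b| = a or a = c, and primitive means gcd(a, b, c) = 1.
Reduced forces 3a^2 <= |D| = 116, so 1 <= a <= 6; b must have the parity of D, and c = (b^2 - D)/(4a) must be an integer >= a.
Enumerate a = 1..6, b in [-a, a]:
  a=1: (1, 0, 29)  [1]
  a=2: (2, 2, 15)  [1]
  a=3: (3, -2, 10), (3, 2, 10)  [2]
  a=4: none
  a=5: (5, -2, 6), (5, 2, 6)  [2]
  a=6: none
Total reduced forms: 1 + 1 + 2 + 2 = 6
h = 6

6


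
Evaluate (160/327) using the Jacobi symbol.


Compute (160/327) via quadratic reciprocity:
  pull out 2: (2/327) = +1  (since 327 mod 8 = 7)
  pull out 2: (2/327) = +1  (since 327 mod 8 = 7)
  pull out 2: (2/327) = +1  (since 327 mod 8 = 7)
  pull out 2: (2/327) = +1  (since 327 mod 8 = 7)
  pull out 2: (2/327) = +1  (since 327 mod 8 = 7)
  reciprocity: (5/327) -> +(327/5)
  reduce: (2/5)
  pull out 2: (2/5) = -1  (since 5 mod 8 = 5)
  (1/5) = 1
Product of signs = -1

-1


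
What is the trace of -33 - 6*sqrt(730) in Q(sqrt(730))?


Tr(a + b*sqrt(d)) = (a + b*sqrt(d)) + (a - b*sqrt(d)) = 2a
= 2 * (-33)
= -66

-66


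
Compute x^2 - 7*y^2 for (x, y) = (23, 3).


x^2 - d*y^2
= 23^2 - 7*3^2
= 529 - 63
= 466

466


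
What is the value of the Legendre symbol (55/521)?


p = 521 is prime, so compute (55/521) with the reciprocity algorithm (Jacobi-symbol steps: pull out 2s via (2/n), flip via reciprocity, reduce):
  reciprocity: (55/521) -> +(521/55)
  reduce: (26/55)
  pull out 2: (2/55) = +1  (since 55 mod 8 = 7)
  reciprocity: (13/55) -> +(55/13)
  reduce: (3/13)
  reciprocity: (3/13) -> +(13/3)
  reduce: (1/3)
  (1/3) = 1
Product of signs = 1
(55/521) = 1

1


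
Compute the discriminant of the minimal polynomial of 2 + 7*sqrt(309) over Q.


The element 2 + 7*sqrt(309) has minimal polynomial:
x^2 - 4*x - 15137
Discriminant = (-4)^2 - 4*(-15137)
= 16 + 60548
= 60564

60564


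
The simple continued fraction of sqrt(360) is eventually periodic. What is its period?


Run the CF algorithm for sqrt(360).
a_0 = floor(sqrt(360)) = 18; set m_0=0, q_0=1.
Recurrence: m' = q*a - m,  q' = (d - m'^2)/q,  a' = floor((a_0 + m')/q').
  step 1: m=18, q=36, a=1
  step 2: m=18, q=1, a=36
a_2 = 2*a_0 = 36, so the period closes here.
sqrt(360) = [18; 1, 36]
Period length = 2

2


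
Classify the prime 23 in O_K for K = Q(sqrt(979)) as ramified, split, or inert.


K = Q(sqrt(979)). Since d mod 4 = 3, disc(K) = 3916.
Check p | disc: 3916 mod 23 = 6.
p does not divide disc. Compute Legendre symbol (d/p):
13^((23-1)/2) mod 23 = 1
(d/p) = 1, so p splits: (p) = P*P' with e=1, f=1, g=2.
Therefore p is split.

split


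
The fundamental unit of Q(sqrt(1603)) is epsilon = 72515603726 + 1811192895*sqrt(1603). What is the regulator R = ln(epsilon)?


epsilon = 72515603726 + 1811192895*sqrt(1603)
= 1.4503e+11
R = ln(1.4503e+11)
= 25.7002

25.7002


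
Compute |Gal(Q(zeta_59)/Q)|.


|Gal(Q(zeta_59)/Q)| = phi(59)
= 58

58


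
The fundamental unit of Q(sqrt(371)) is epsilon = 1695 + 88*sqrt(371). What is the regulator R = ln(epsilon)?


epsilon = 1695 + 88*sqrt(371)
= 3389.9997
R = ln(3389.9997)
= 8.1286

8.1286


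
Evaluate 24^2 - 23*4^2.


x^2 - d*y^2
= 24^2 - 23*4^2
= 576 - 368
= 208

208


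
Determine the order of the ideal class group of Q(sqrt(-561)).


K = Q(sqrt(-561)). d mod 4 = 3, so D = disc(K) = 4d = -2244
h(K) equals the number of primitive reduced positive-definite forms (a, b, c) = a*x^2 + b*x*y + c*y^2 with b^2 - 4ac = D,
where reduced means |b| <= a <= c, with b >= 0 whenever |b| = a or a = c, and primitive means gcd(a, b, c) = 1.
Reduced forces 3a^2 <= |D| = 2244, so 1 <= a <= 27; b must have the parity of D, and c = (b^2 - D)/(4a) must be an integer >= a.
Enumerate a = 1..27, b in [-a, a]:
  a=1: (1, 0, 561)  [1]
  a=2: (2, 2, 281)  [1]
  a=3: (3, 0, 187)  [1]
  a=4: none
  a=5: (5, -4, 113), (5, 4, 113)  [2]
  a=6: (6, 6, 95)  [1]
  a=7..9: none
  a=10: (10, -6, 57), (10, 6, 57)  [2]
  a=11: (11, 0, 51)  [1]
  a=12..14: none
  a=15: (15, -6, 38), (15, 6, 38)  [2]
  a=16: none
  a=17: (17, 0, 33)  [1]
  a=18: none
  a=19: (19, -6, 30), (19, 6, 30)  [2]
  a=20..21: none
  a=22: (22, 22, 31)  [1]
  a=23..24: none
  a=25: (25, 16, 25)  [1]
  a=26..27: none
Total reduced forms: 1 + 1 + 1 + 2 + 1 + 2 + 1 + 2 + 1 + 2 + 1 + 1 = 16
h = 16

16
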